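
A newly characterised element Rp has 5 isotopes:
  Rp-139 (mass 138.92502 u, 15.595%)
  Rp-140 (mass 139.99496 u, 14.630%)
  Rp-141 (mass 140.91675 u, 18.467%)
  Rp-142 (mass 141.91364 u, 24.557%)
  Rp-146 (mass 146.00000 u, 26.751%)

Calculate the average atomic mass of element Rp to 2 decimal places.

Ar = Σ fᵢ·mᵢ = 0.15595 × 138.92502 + 0.14630 × 139.99496 + 0.18467 × 140.91675 + 0.24557 × 141.91364 + 0.26751 × 146.00000
= 21.665357 + 20.481263 + 26.023096 + 34.849733 + 39.056460 = 142.075909 u

142.08 u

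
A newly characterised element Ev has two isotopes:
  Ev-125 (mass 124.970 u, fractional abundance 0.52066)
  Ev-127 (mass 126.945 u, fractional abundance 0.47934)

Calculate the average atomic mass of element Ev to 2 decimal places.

125.92 u

Weight each isotope mass by its fractional abundance: 0.52066 × 124.970 + 0.47934 × 126.945
= 65.0669 + 60.8498 = 125.9167 u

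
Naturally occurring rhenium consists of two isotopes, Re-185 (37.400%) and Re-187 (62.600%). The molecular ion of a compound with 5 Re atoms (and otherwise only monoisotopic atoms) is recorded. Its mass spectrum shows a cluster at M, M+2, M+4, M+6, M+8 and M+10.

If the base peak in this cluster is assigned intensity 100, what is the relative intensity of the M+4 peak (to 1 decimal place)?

(0.37400 + 0.62600)^5 gives M 0.0073, M+2 0.0612, M+4 0.2050, M+6 0.3431, M+8 0.2872, M+10 0.0961; the largest is M+6.
P(M+6) = C(5,3) × 0.37400^2 × 0.62600^3 = 10 × 0.139876 × 0.24531438 = 0.343136 (base)
P(M+4) = C(5,2) × 0.37400^3 × 0.62600^2 = 10 × 0.05231362 × 0.391876 = 0.205005
Relative intensity = 0.205005 / 0.343136 × 100 = 59.7

59.7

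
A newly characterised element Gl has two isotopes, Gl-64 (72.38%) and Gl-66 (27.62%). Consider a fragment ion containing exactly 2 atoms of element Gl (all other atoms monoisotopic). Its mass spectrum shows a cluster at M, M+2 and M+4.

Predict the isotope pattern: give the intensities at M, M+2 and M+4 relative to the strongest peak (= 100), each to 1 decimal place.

100.0 : 76.3 : 14.6

Each Gl atom is independently Gl-64 (p = 0.7238) or Gl-66 (q = 0.2762); the cluster is the binomial expansion (p + q)^2.
P(M) = 0.7238^2 = 0.523886
P(M+2) = 2 × 0.7238^1 × 0.2762^1 = 0.399827
P(M+4) = 0.2762^2 = 0.076286
The M peak is largest (0.523886); scaling to 100 gives 100.0 : 76.3 : 14.6.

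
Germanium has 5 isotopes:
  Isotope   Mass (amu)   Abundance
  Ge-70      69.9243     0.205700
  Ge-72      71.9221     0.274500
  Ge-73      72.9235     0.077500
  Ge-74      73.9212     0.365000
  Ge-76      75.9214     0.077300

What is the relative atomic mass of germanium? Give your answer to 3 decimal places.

72.628 amu

The abundance-weighted mean is 0.205700 × 69.9243 + 0.274500 × 71.9221 + 0.077500 × 72.9235 + 0.365000 × 73.9212 + 0.077300 × 75.9214
= 14.38343 + 19.74262 + 5.65157 + 26.98124 + 5.86872 = 72.62758 amu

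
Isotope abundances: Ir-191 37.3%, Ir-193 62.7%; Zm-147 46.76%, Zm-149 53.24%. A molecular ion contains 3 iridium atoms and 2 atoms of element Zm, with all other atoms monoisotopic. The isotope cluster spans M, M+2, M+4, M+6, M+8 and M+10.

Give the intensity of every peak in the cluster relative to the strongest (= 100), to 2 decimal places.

3.27 : 23.93 : 69.49 : 100.00 : 71.28 : 20.13

Iridium pattern (n=3): 0.05189512 : 0.26170165 : 0.43991135 : 0.24649188
Element Zm pattern (n=2): 0.21864976 : 0.49790048 : 0.28344976
Convolve the two distributions (both contribute in 2-u steps):
  M: 0.05189512×0.21864976 = 0.011347
  M+2: 0.05189512×0.49790048 + 0.26170165×0.21864976 = 0.083060
  M+4: 0.05189512×0.28344976 + 0.26170165×0.49790048 + 0.43991135×0.21864976 = 0.241198
  M+6: 0.26170165×0.28344976 + 0.43991135×0.49790048 + 0.24649188×0.21864976 = 0.347107
  M+8: 0.43991135×0.28344976 + 0.24649188×0.49790048 = 0.247421
  M+10: 0.24649188×0.28344976 = 0.069868
Scale to base peak (0.347107) = 100: 3.27 : 23.93 : 69.49 : 100.00 : 71.28 : 20.13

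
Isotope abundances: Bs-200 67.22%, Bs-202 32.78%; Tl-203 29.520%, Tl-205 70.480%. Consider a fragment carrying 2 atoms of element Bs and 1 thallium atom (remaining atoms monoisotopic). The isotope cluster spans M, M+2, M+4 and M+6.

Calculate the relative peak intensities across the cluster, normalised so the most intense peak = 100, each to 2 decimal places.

Element Bs pattern (n=2): 0.45185284 : 0.44069432 : 0.10745284
Thallium pattern (n=1): 0.2952 : 0.7048
Convolve the two distributions (both contribute in 2-u steps):
  M: 0.45185284×0.2952 = 0.133387
  M+2: 0.45185284×0.7048 + 0.44069432×0.2952 = 0.448559
  M+4: 0.44069432×0.7048 + 0.10745284×0.2952 = 0.342321
  M+6: 0.10745284×0.7048 = 0.075733
Scale to base peak (0.448559) = 100: 29.74 : 100.00 : 76.32 : 16.88

29.74 : 100.00 : 76.32 : 16.88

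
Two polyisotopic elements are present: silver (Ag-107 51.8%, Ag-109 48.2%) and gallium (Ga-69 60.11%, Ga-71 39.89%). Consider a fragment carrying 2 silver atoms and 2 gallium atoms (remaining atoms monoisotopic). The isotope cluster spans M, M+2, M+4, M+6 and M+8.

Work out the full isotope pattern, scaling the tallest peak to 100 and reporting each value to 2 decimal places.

Silver pattern (n=2): 0.268324 : 0.499352 : 0.232324
Gallium pattern (n=2): 0.36132121 : 0.47955758 : 0.15912121
Convolve the two distributions (both contribute in 2-u steps):
  M: 0.268324×0.36132121 = 0.096951
  M+2: 0.268324×0.47955758 + 0.499352×0.36132121 = 0.309103
  M+4: 0.268324×0.15912121 + 0.499352×0.47955758 + 0.232324×0.36132121 = 0.366108
  M+6: 0.499352×0.15912121 + 0.232324×0.47955758 = 0.190870
  M+8: 0.232324×0.15912121 = 0.036968
Scale to base peak (0.366108) = 100: 26.48 : 84.43 : 100.00 : 52.13 : 10.10

26.48 : 84.43 : 100.00 : 52.13 : 10.10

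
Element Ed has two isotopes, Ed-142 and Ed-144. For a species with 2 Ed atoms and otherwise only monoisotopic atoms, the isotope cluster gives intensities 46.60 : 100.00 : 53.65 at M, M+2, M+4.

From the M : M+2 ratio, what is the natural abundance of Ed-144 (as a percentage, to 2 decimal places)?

Write p for the Ed-142 fraction. I(M+2)/I(M) = [C(2,1)·p^1·(1−p)] / p^2 = 2·(1−p)/p = 100.00/46.60 = 2.1459
(1−p)/p = 2.1459/2 = 1.0730  ⇒  p = 1/(1 + 1.0730) = 0.4824
Ed-142: 48.24%, Ed-144: 51.76%.

51.76%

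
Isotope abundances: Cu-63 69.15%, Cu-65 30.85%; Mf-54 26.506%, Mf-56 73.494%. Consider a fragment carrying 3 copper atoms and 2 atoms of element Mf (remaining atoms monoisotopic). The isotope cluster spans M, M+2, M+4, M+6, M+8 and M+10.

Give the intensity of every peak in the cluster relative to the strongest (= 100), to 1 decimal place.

Copper pattern (n=3): 0.33065611 : 0.44254842 : 0.19743483 : 0.02936064
Element Mf pattern (n=2): 0.0702568 : 0.38960639 : 0.5401368
Convolve the two distributions (both contribute in 2-u steps):
  M: 0.33065611×0.0702568 = 0.023231
  M+2: 0.33065611×0.38960639 + 0.44254842×0.0702568 = 0.159918
  M+4: 0.33065611×0.5401368 + 0.44254842×0.38960639 + 0.19743483×0.0702568 = 0.364890
  M+6: 0.44254842×0.5401368 + 0.19743483×0.38960639 + 0.02936064×0.0702568 = 0.318021
  M+8: 0.19743483×0.5401368 + 0.02936064×0.38960639 = 0.118081
  M+10: 0.02936064×0.5401368 = 0.015859
Scale to base peak (0.364890) = 100: 6.4 : 43.8 : 100.0 : 87.2 : 32.4 : 4.3

6.4 : 43.8 : 100.0 : 87.2 : 32.4 : 4.3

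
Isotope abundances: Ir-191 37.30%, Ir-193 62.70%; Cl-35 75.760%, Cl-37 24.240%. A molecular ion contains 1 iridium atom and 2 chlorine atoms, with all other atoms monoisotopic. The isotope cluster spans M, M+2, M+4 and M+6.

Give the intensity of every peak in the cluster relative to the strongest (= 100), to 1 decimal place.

43.1 : 100.0 : 50.8 : 7.4

Iridium pattern (n=1): 0.3730 : 0.6270
Chlorine pattern (n=2): 0.57395776 : 0.36728448 : 0.05875776
Convolve the two distributions (both contribute in 2-u steps):
  M: 0.3730×0.57395776 = 0.214086
  M+2: 0.3730×0.36728448 + 0.6270×0.57395776 = 0.496869
  M+4: 0.3730×0.05875776 + 0.6270×0.36728448 = 0.252204
  M+6: 0.6270×0.05875776 = 0.036841
Scale to base peak (0.496869) = 100: 43.1 : 100.0 : 50.8 : 7.4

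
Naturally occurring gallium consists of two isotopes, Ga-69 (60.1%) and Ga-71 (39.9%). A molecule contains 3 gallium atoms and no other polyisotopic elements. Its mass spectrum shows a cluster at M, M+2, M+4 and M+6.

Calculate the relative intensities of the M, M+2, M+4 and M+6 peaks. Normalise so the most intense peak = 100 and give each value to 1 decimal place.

Each Ga atom is independently Ga-69 (p = 0.601) or Ga-71 (q = 0.399); the cluster is the binomial expansion (p + q)^3.
P(M) = 0.601^3 = 0.217082
P(M+2) = 3 × 0.601^2 × 0.399^1 = 0.432358
P(M+4) = 3 × 0.601^1 × 0.399^2 = 0.287039
P(M+6) = 0.399^3 = 0.063521
The M+2 peak is largest (0.432358); scaling to 100 gives 50.2 : 100.0 : 66.4 : 14.7.

50.2 : 100.0 : 66.4 : 14.7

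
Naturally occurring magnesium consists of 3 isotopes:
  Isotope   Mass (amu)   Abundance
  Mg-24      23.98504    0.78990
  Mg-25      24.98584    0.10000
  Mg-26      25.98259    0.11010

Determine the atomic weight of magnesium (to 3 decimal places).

24.305 amu

Ar = Σ fᵢ·mᵢ = 0.78990 × 23.98504 + 0.10000 × 24.98584 + 0.11010 × 25.98259
= 18.945783 + 2.498584 + 2.860683 = 24.305050 amu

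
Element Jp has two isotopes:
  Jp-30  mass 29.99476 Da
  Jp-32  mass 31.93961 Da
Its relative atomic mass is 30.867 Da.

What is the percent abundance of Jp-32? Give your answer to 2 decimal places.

44.85%

With x = fraction of Jp-30 (so Jp-32 is 1 − x):
29.99476·x + 31.93961·(1 − x) = 30.867
(29.99476 − 31.93961)·x = 30.867 − 31.93961
x = -1.07261 / -1.94485 = 0.55151 → 55.15% Jp-30, 44.85% Jp-32.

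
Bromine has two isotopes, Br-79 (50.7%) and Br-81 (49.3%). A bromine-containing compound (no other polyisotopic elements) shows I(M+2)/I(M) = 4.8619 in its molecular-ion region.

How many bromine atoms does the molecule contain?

The M+2/M ratio from n Br atoms is n · q/p = n · 0.493/0.507.
n = 4.8619 × 0.507/0.493 = 5.00 ≈ 5

5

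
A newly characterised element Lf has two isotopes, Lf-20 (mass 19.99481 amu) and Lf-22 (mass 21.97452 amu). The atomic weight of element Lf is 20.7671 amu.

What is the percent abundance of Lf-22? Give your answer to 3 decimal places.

With x = fraction of Lf-20 (so Lf-22 is 1 − x):
19.99481·x + 21.97452·(1 − x) = 20.7671
(19.99481 − 21.97452)·x = 20.7671 − 21.97452
x = -1.20742 / -1.97971 = 0.60990 → 60.990% Lf-20, 39.010% Lf-22.

39.010%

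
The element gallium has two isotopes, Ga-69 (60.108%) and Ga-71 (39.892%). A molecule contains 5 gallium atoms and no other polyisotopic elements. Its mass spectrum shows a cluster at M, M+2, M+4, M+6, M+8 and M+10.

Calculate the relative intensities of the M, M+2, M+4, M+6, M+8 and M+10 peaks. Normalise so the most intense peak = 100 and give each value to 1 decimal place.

22.7 : 75.3 : 100.0 : 66.4 : 22.0 : 2.9

Each Ga atom is independently Ga-69 (p = 0.60108) or Ga-71 (q = 0.39892); the cluster is the binomial expansion (p + q)^5.
P(M) = 0.60108^5 = 0.078462
P(M+2) = 5 × 0.60108^4 × 0.39892^1 = 0.260366
P(M+4) = 10 × 0.60108^3 × 0.39892^2 = 0.345596
P(M+6) = 10 × 0.60108^2 × 0.39892^3 = 0.229362
P(M+8) = 5 × 0.60108^1 × 0.39892^4 = 0.076111
P(M+10) = 0.39892^5 = 0.010103
The M+4 peak is largest (0.345596); scaling to 100 gives 22.7 : 75.3 : 100.0 : 66.4 : 22.0 : 2.9.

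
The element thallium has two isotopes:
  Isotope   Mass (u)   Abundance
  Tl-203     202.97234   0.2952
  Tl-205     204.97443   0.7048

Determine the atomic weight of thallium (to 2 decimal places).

204.38 u

Ar = Σ fᵢ·mᵢ = 0.2952 × 202.97234 + 0.7048 × 204.97443
= 59.917435 + 144.465978 = 204.383413 u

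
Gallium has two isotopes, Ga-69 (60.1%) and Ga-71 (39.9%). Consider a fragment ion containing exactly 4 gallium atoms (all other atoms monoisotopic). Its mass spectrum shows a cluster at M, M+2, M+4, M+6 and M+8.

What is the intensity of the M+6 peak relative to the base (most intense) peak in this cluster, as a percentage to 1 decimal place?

Term probabilities: M 0.1305, M+2 0.3465, M+4 0.3450, M+6 0.1527, M+8 0.0253. Base peak = M+2.
P(M+2) = C(4,1) × 0.601^3 × 0.399^1 = 4 × 0.2170818 × 0.3990 = 0.346463 (base)
P(M+6) = C(4,3) × 0.601^1 × 0.399^3 = 4 × 0.6010 × 0.0635212 = 0.152705
Relative intensity = 0.152705 / 0.346463 × 100 = 44.1

44.1%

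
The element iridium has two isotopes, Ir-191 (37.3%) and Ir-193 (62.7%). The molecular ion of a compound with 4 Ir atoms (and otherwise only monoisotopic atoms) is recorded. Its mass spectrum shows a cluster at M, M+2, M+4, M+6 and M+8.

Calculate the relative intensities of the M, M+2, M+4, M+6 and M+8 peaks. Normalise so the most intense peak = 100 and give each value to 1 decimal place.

Each Ir atom is independently Ir-191 (p = 0.373) or Ir-193 (q = 0.627); the cluster is the binomial expansion (p + q)^4.
P(M) = 0.373^4 = 0.019357
P(M+2) = 4 × 0.373^3 × 0.627^1 = 0.130153
P(M+4) = 6 × 0.373^2 × 0.627^2 = 0.328174
P(M+6) = 4 × 0.373^1 × 0.627^3 = 0.367766
P(M+8) = 0.627^4 = 0.154550
The M+6 peak is largest (0.367766); scaling to 100 gives 5.3 : 35.4 : 89.2 : 100.0 : 42.0.

5.3 : 35.4 : 89.2 : 100.0 : 42.0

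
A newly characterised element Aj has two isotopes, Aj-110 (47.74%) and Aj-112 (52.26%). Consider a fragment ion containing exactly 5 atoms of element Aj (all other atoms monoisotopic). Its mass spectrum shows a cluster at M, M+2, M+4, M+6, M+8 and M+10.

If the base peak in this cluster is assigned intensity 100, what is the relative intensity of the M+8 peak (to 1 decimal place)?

Binomial terms of (0.4774 + 0.5226)^5: M 0.0248, M+2 0.1357, M+4 0.2972, M+6 0.3253, M+8 0.1780, M+10 0.0390 → M+6 is the base peak.
P(M+6) = C(5,3) × 0.4774^2 × 0.5226^3 = 10 × 0.22791076 × 0.14272768 = 0.325292 (base)
P(M+8) = C(5,4) × 0.4774^1 × 0.5226^4 = 5 × 0.4774 × 0.07458949 = 0.178045
Relative intensity = 0.178045 / 0.325292 × 100 = 54.7

54.7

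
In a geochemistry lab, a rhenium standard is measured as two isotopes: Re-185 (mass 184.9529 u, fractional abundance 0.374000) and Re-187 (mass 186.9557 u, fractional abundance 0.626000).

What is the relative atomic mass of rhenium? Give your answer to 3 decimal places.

Weight each isotope mass by its fractional abundance: 0.374000 × 184.9529 + 0.626000 × 186.9557
= 69.17238 + 117.03427 = 186.20665 u

186.207 u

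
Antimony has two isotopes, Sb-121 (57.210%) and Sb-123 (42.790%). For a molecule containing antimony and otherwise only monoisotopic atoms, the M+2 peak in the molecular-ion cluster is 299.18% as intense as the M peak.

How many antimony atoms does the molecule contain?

4

With n Sb atoms, P(M+2)/P(M) = C(n,1)·p^(n−1)q / p^n = n·q/p = n · 0.42790/0.57210.
n = 2.9918 × 0.57210/0.42790 = 4.00 ≈ 4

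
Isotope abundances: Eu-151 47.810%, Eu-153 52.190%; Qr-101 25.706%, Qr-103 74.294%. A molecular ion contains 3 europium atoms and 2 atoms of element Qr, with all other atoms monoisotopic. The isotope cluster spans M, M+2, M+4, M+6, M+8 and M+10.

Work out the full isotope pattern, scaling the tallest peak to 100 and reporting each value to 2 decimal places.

2.03 : 18.36 : 62.57 : 100.00 : 75.79 : 22.03

Europium pattern (n=3): 0.10928391 : 0.3578871 : 0.39067407 : 0.14215492
Element Qr pattern (n=2): 0.06607984 : 0.38196031 : 0.55195984
Convolve the two distributions (both contribute in 2-u steps):
  M: 0.10928391×0.06607984 = 0.007221
  M+2: 0.10928391×0.38196031 + 0.3578871×0.06607984 = 0.065391
  M+4: 0.10928391×0.55195984 + 0.3578871×0.38196031 + 0.39067407×0.06607984 = 0.222835
  M+6: 0.3578871×0.55195984 + 0.39067407×0.38196031 + 0.14215492×0.06607984 = 0.356155
  M+8: 0.39067407×0.55195984 + 0.14215492×0.38196031 = 0.269934
  M+10: 0.14215492×0.55195984 = 0.078464
Scale to base peak (0.356155) = 100: 2.03 : 18.36 : 62.57 : 100.00 : 75.79 : 22.03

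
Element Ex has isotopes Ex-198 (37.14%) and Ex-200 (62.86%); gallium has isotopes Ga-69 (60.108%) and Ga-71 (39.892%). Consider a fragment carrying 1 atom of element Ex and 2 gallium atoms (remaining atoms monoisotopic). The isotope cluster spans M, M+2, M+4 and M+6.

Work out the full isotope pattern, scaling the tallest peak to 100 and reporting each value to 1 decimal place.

Element Ex pattern (n=1): 0.3714 : 0.6286
Gallium pattern (n=2): 0.36129717 : 0.47956567 : 0.15913717
Convolve the two distributions (both contribute in 2-u steps):
  M: 0.3714×0.36129717 = 0.134186
  M+2: 0.3714×0.47956567 + 0.6286×0.36129717 = 0.405222
  M+4: 0.3714×0.15913717 + 0.6286×0.47956567 = 0.360559
  M+6: 0.6286×0.15913717 = 0.100034
Scale to base peak (0.405222) = 100: 33.1 : 100.0 : 89.0 : 24.7

33.1 : 100.0 : 89.0 : 24.7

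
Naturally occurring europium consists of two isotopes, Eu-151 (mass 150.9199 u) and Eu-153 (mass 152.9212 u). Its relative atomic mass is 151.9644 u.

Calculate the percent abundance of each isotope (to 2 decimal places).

Let x be the fractional abundance of Eu-151; then Eu-153 has abundance 1 − x.
150.9199·x + 152.9212·(1 − x) = 151.9644
(150.9199 − 152.9212)·x = 151.9644 − 152.9212
x = -0.9568 / -2.0013 = 0.47809 → 47.81% Eu-151, 52.19% Eu-153.

Eu-151: 47.81%, Eu-153: 52.19%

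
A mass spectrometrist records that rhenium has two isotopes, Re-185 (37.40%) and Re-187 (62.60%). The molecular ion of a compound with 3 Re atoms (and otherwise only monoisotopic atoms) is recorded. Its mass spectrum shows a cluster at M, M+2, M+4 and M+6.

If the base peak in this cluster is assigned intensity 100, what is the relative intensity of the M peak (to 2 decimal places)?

Binomial terms of (0.3740 + 0.6260)^3: M 0.0523, M+2 0.2627, M+4 0.4397, M+6 0.2453 → M+4 is the base peak.
P(M+4) = C(3,2) × 0.3740^1 × 0.6260^2 = 3 × 0.3740 × 0.391876 = 0.439685 (base)
P(M) = C(3,0) × 0.3740^3 × 0.6260^0 = 1 × 0.05231362 × 1.0000 = 0.052314
Relative intensity = 0.052314 / 0.439685 × 100 = 11.90

11.90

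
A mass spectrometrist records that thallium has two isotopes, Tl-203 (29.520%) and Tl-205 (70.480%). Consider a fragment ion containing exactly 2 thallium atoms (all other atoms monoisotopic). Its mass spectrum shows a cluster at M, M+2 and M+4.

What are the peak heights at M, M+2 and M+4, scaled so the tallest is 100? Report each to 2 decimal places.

17.54 : 83.77 : 100.00

Expanding (0.29520 + 0.70480)^2:
P(M) = 0.29520^2 = 0.087143
P(M+2) = 2 × 0.29520^1 × 0.70480^1 = 0.416114
P(M+4) = 0.70480^2 = 0.496743
The M+4 peak is largest (0.496743); scaling to 100 gives 17.54 : 83.77 : 100.00.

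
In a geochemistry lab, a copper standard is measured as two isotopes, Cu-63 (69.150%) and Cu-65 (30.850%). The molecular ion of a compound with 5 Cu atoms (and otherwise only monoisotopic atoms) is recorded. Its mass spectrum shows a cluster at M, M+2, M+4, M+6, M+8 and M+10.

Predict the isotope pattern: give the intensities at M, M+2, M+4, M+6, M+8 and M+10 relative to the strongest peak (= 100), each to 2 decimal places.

Each Cu atom is independently Cu-63 (p = 0.69150) or Cu-65 (q = 0.30850); the cluster is the binomial expansion (p + q)^5.
P(M) = 0.69150^5 = 0.158111
P(M+2) = 5 × 0.69150^4 × 0.30850^1 = 0.352691
P(M+4) = 10 × 0.69150^3 × 0.30850^2 = 0.314693
P(M+6) = 10 × 0.69150^2 × 0.30850^3 = 0.140394
P(M+8) = 5 × 0.69150^1 × 0.30850^4 = 0.031317
P(M+10) = 0.30850^5 = 0.002794
The M+2 peak is largest (0.352691); scaling to 100 gives 44.83 : 100.00 : 89.23 : 39.81 : 8.88 : 0.79.

44.83 : 100.00 : 89.23 : 39.81 : 8.88 : 0.79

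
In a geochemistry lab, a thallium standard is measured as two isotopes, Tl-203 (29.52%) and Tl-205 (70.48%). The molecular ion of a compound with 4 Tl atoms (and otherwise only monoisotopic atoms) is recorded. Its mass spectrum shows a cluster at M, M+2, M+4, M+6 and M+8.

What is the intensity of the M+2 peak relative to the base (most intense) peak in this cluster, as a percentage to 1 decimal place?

17.5%

(0.2952 + 0.7048)^4 gives M 0.0076, M+2 0.0725, M+4 0.2597, M+6 0.4134, M+8 0.2468; the largest is M+6.
P(M+6) = C(4,3) × 0.2952^1 × 0.7048^3 = 4 × 0.2952 × 0.35010449 = 0.413403 (base)
P(M+2) = C(4,1) × 0.2952^3 × 0.7048^1 = 4 × 0.02572463 × 0.7048 = 0.072523
Relative intensity = 0.072523 / 0.413403 × 100 = 17.5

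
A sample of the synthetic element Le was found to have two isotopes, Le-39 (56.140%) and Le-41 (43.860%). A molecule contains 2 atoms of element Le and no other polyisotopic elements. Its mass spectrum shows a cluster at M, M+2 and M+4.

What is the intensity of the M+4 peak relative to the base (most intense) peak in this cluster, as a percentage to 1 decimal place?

39.1%

(0.56140 + 0.43860)^2 gives M 0.3152, M+2 0.4925, M+4 0.1924; the largest is M+2.
P(M+2) = C(2,1) × 0.56140^1 × 0.43860^1 = 2 × 0.5614 × 0.4386 = 0.492460 (base)
P(M+4) = C(2,2) × 0.56140^0 × 0.43860^2 = 1 × 1.0000 × 0.19236996 = 0.192370
Relative intensity = 0.192370 / 0.492460 × 100 = 39.1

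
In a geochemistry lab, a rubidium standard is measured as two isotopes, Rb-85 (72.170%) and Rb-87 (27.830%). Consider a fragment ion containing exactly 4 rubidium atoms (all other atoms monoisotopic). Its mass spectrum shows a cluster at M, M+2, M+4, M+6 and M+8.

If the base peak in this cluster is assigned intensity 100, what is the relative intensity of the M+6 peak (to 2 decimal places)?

(0.72170 + 0.27830)^4 gives M 0.2713, M+2 0.4184, M+4 0.2420, M+6 0.0622, M+8 0.0060; the largest is M+2.
P(M+2) = C(4,1) × 0.72170^3 × 0.27830^1 = 4 × 0.37589809 × 0.2783 = 0.418450 (base)
P(M+6) = C(4,3) × 0.72170^1 × 0.27830^3 = 4 × 0.7217 × 0.02155458 = 0.062224
Relative intensity = 0.062224 / 0.418450 × 100 = 14.87

14.87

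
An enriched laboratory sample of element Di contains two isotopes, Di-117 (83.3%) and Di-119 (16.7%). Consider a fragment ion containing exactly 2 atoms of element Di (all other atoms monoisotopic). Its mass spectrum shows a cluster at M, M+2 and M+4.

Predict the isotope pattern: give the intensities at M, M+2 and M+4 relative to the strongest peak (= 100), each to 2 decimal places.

The 2 Di atoms are independent, so intensities follow the terms of (0.833 + 0.167)^2.
P(M) = 0.833^2 = 0.693889
P(M+2) = 2 × 0.833^1 × 0.167^1 = 0.278222
P(M+4) = 0.167^2 = 0.027889
The M peak is largest (0.693889); scaling to 100 gives 100.00 : 40.10 : 4.02.

100.00 : 40.10 : 4.02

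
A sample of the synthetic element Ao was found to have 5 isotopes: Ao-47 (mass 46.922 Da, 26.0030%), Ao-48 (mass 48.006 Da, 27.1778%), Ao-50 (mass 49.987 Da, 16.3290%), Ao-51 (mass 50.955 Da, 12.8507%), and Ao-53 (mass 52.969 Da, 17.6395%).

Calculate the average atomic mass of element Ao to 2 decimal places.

Weight each isotope mass by its fractional abundance: 0.260030 × 46.922 + 0.271778 × 48.006 + 0.163290 × 49.987 + 0.128507 × 50.955 + 0.176395 × 52.969
= 12.2011 + 13.0470 + 8.1624 + 6.5481 + 9.3435 = 49.3021 Da

49.30 Da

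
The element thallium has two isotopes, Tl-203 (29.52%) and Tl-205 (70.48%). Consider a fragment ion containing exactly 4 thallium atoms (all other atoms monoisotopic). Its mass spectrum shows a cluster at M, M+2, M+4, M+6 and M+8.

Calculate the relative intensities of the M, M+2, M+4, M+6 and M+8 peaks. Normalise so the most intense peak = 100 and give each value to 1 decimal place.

1.8 : 17.5 : 62.8 : 100.0 : 59.7

Each Tl atom is independently Tl-203 (p = 0.2952) or Tl-205 (q = 0.7048); the cluster is the binomial expansion (p + q)^4.
P(M) = 0.2952^4 = 0.007594
P(M+2) = 4 × 0.2952^3 × 0.7048^1 = 0.072523
P(M+4) = 6 × 0.2952^2 × 0.7048^2 = 0.259726
P(M+6) = 4 × 0.2952^1 × 0.7048^3 = 0.413403
P(M+8) = 0.7048^4 = 0.246754
The M+6 peak is largest (0.413403); scaling to 100 gives 1.8 : 17.5 : 62.8 : 100.0 : 59.7.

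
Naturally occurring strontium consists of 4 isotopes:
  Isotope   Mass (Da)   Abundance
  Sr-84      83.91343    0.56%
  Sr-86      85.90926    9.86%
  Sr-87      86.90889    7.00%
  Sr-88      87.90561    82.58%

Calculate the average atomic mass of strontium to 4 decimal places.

Ar = Σ fᵢ·mᵢ = 0.0056 × 83.91343 + 0.0986 × 85.90926 + 0.0700 × 86.90889 + 0.8258 × 87.90561
= 0.469915 + 8.470653 + 6.083622 + 72.592453 = 87.616643 Da

87.6166 Da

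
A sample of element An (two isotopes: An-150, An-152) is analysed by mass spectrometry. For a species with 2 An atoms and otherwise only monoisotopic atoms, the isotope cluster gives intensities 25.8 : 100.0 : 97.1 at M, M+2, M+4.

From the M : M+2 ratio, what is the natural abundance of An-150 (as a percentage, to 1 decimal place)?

If p is the fraction of An that is An-150, then I(M+2)/I(M) = [C(2,1)·p^1·(1−p)] / p^2 = 2·(1−p)/p = 100.0/25.8 = 3.8760
(1−p)/p = 3.8760/2 = 1.9380  ⇒  p = 1/(1 + 1.9380) = 0.3404
An-150: 34.0%, An-152: 66.0%.

34.0%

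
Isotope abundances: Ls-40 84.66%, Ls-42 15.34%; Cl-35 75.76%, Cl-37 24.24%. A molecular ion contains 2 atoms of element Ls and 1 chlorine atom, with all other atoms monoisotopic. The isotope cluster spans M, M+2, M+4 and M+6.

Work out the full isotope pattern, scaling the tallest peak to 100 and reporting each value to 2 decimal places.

Element Ls pattern (n=2): 0.71673156 : 0.25973688 : 0.02353156
Chlorine pattern (n=1): 0.7576 : 0.2424
Convolve the two distributions (both contribute in 2-u steps):
  M: 0.71673156×0.7576 = 0.542996
  M+2: 0.71673156×0.2424 + 0.25973688×0.7576 = 0.370512
  M+4: 0.25973688×0.2424 + 0.02353156×0.7576 = 0.080788
  M+6: 0.02353156×0.2424 = 0.005704
Scale to base peak (0.542996) = 100: 100.00 : 68.23 : 14.88 : 1.05

100.00 : 68.23 : 14.88 : 1.05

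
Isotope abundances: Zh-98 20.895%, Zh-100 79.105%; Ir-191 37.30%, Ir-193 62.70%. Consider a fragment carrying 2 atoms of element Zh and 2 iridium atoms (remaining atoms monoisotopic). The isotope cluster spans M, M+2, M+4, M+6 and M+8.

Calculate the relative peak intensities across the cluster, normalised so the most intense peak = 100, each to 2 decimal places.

1.44 : 15.71 : 61.24 : 100.00 : 58.20

Element Zh pattern (n=2): 0.0436601 : 0.3305798 : 0.6257601
Iridium pattern (n=2): 0.139129 : 0.467742 : 0.393129
Convolve the two distributions (both contribute in 2-u steps):
  M: 0.0436601×0.139129 = 0.006074
  M+2: 0.0436601×0.467742 + 0.3305798×0.139129 = 0.066415
  M+4: 0.0436601×0.393129 + 0.3305798×0.467742 + 0.6257601×0.139129 = 0.258851
  M+6: 0.3305798×0.393129 + 0.6257601×0.467742 = 0.422655
  M+8: 0.6257601×0.393129 = 0.246004
Scale to base peak (0.422655) = 100: 1.44 : 15.71 : 61.24 : 100.00 : 58.20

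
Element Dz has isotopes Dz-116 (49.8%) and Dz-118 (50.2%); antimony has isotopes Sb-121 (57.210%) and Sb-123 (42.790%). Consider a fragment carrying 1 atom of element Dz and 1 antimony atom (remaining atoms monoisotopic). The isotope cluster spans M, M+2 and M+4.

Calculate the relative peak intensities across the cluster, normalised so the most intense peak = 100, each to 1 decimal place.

Element Dz pattern (n=1): 0.4980 : 0.5020
Antimony pattern (n=1): 0.5721 : 0.4279
Convolve the two distributions (both contribute in 2-u steps):
  M: 0.4980×0.5721 = 0.284906
  M+2: 0.4980×0.4279 + 0.5020×0.5721 = 0.500288
  M+4: 0.5020×0.4279 = 0.214806
Scale to base peak (0.500288) = 100: 56.9 : 100.0 : 42.9

56.9 : 100.0 : 42.9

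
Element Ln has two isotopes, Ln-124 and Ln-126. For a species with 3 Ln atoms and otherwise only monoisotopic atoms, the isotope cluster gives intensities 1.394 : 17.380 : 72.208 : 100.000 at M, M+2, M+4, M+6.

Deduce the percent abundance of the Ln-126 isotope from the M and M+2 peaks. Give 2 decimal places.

80.60%

Let p = fractional abundance of Ln-124. I(M+2)/I(M) = [C(3,1)·p^2·(1−p)] / p^3 = 3·(1−p)/p = 17.380/1.394 = 12.4677
(1−p)/p = 12.4677/3 = 4.1559  ⇒  p = 1/(1 + 4.1559) = 0.1940
Ln-124: 19.40%, Ln-126: 80.60%.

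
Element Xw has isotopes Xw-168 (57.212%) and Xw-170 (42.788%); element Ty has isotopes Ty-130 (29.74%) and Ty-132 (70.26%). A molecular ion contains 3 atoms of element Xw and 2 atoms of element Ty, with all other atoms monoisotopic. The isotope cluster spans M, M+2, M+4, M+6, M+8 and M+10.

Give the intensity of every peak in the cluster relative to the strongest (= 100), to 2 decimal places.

4.79 : 33.39 : 85.58 : 100.00 : 54.35 : 11.19

Element Xw pattern (n=3): 0.18726706 : 0.42016271 : 0.31423341 : 0.07833682
Element Ty pattern (n=2): 0.08844676 : 0.41790648 : 0.49364676
Convolve the two distributions (both contribute in 2-u steps):
  M: 0.18726706×0.08844676 = 0.016563
  M+2: 0.18726706×0.41790648 + 0.42016271×0.08844676 = 0.115422
  M+4: 0.18726706×0.49364676 + 0.42016271×0.41790648 + 0.31423341×0.08844676 = 0.295825
  M+6: 0.42016271×0.49364676 + 0.31423341×0.41790648 + 0.07833682×0.08844676 = 0.345661
  M+8: 0.31423341×0.49364676 + 0.07833682×0.41790648 = 0.187858
  M+10: 0.07833682×0.49364676 = 0.038671
Scale to base peak (0.345661) = 100: 4.79 : 33.39 : 85.58 : 100.00 : 54.35 : 11.19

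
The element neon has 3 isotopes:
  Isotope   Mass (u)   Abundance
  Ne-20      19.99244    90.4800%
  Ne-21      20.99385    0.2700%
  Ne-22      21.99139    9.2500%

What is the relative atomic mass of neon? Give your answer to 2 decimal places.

20.18 u

Ar = Σ fᵢ·mᵢ = 0.904800 × 19.99244 + 0.002700 × 20.99385 + 0.092500 × 21.99139
= 18.089160 + 0.056683 + 2.034204 = 20.180047 u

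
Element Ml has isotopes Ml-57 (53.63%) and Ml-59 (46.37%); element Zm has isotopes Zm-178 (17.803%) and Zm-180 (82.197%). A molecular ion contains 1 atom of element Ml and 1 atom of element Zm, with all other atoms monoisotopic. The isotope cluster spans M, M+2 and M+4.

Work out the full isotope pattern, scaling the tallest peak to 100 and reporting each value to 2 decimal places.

Element Ml pattern (n=1): 0.5363 : 0.4637
Element Zm pattern (n=1): 0.17803 : 0.82197
Convolve the two distributions (both contribute in 2-u steps):
  M: 0.5363×0.17803 = 0.095477
  M+2: 0.5363×0.82197 + 0.4637×0.17803 = 0.523375
  M+4: 0.4637×0.82197 = 0.381147
Scale to base peak (0.523375) = 100: 18.24 : 100.00 : 72.82

18.24 : 100.00 : 72.82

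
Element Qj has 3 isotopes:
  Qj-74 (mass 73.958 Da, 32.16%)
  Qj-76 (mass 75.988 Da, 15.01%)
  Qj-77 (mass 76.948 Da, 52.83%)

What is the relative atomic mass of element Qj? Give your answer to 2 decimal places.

Average mass = Σ (abundance × isotope mass) = 0.3216 × 73.958 + 0.1501 × 75.988 + 0.5283 × 76.948
= 23.7849 + 11.4058 + 40.6516 = 75.8423 Da

75.84 Da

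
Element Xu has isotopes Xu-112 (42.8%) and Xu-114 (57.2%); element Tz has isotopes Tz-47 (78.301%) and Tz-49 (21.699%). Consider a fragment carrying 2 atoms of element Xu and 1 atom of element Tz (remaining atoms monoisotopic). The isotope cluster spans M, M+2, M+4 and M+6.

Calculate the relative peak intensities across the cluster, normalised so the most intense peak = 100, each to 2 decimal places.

33.90 : 100.00 : 85.65 : 16.78

Element Xu pattern (n=2): 0.183184 : 0.489632 : 0.327184
Element Tz pattern (n=1): 0.78301 : 0.21699
Convolve the two distributions (both contribute in 2-u steps):
  M: 0.183184×0.78301 = 0.143435
  M+2: 0.183184×0.21699 + 0.489632×0.78301 = 0.423136
  M+4: 0.489632×0.21699 + 0.327184×0.78301 = 0.362434
  M+6: 0.327184×0.21699 = 0.070996
Scale to base peak (0.423136) = 100: 33.90 : 100.00 : 85.65 : 16.78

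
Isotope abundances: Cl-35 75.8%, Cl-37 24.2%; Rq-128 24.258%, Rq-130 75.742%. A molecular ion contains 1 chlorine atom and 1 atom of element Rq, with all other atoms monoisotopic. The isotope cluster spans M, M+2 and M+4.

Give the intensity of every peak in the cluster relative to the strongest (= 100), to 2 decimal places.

Chlorine pattern (n=1): 0.7580 : 0.2420
Element Rq pattern (n=1): 0.24258 : 0.75742
Convolve the two distributions (both contribute in 2-u steps):
  M: 0.7580×0.24258 = 0.183876
  M+2: 0.7580×0.75742 + 0.2420×0.24258 = 0.632829
  M+4: 0.2420×0.75742 = 0.183296
Scale to base peak (0.632829) = 100: 29.06 : 100.00 : 28.96

29.06 : 100.00 : 28.96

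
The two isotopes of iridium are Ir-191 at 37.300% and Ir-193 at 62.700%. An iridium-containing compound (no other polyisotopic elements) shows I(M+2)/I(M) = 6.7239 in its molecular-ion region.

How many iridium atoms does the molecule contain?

4

For n independent Ir atoms, I(M+2)/I(M) = n · (abundance Ir-193) / (abundance Ir-191) = n · 0.62700/0.37300.
n = 6.7239 × 0.37300/0.62700 = 4.00 ≈ 4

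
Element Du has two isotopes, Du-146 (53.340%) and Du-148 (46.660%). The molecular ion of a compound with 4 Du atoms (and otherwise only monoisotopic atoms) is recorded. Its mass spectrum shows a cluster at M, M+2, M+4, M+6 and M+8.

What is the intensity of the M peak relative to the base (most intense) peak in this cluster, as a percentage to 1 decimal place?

21.8%

Binomial terms of (0.53340 + 0.46660)^4: M 0.0809, M+2 0.2832, M+4 0.3717, M+6 0.2167, M+8 0.0474 → M+4 is the base peak.
P(M+4) = C(4,2) × 0.53340^2 × 0.46660^2 = 6 × 0.28451556 × 0.21771556 = 0.371661 (base)
P(M) = C(4,0) × 0.53340^4 × 0.46660^0 = 1 × 0.0809491 × 1.0000 = 0.080949
Relative intensity = 0.080949 / 0.371661 × 100 = 21.8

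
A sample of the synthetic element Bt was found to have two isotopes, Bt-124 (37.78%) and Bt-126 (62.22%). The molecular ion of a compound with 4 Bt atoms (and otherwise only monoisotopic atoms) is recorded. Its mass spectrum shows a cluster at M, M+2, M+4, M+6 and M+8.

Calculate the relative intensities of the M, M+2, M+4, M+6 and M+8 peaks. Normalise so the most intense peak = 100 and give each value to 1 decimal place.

5.6 : 36.9 : 91.1 : 100.0 : 41.2

Each Bt atom is independently Bt-124 (p = 0.3778) or Bt-126 (q = 0.6222); the cluster is the binomial expansion (p + q)^4.
P(M) = 0.3778^4 = 0.020373
P(M+2) = 4 × 0.3778^3 × 0.6222^1 = 0.134207
P(M+4) = 6 × 0.3778^2 × 0.6222^2 = 0.331539
P(M+6) = 4 × 0.3778^1 × 0.6222^3 = 0.364009
P(M+8) = 0.6222^4 = 0.149872
The M+6 peak is largest (0.364009); scaling to 100 gives 5.6 : 36.9 : 91.1 : 100.0 : 41.2.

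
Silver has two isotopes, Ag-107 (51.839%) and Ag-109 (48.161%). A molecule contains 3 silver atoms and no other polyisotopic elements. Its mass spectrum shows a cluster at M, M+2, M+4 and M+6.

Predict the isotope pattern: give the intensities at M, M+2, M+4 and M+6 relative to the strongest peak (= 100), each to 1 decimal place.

35.9 : 100.0 : 92.9 : 28.8

Expanding (0.51839 + 0.48161)^3:
P(M) = 0.51839^3 = 0.139306
P(M+2) = 3 × 0.51839^2 × 0.48161^1 = 0.388267
P(M+4) = 3 × 0.51839^1 × 0.48161^2 = 0.360719
P(M+6) = 0.48161^3 = 0.111709
The M+2 peak is largest (0.388267); scaling to 100 gives 35.9 : 100.0 : 92.9 : 28.8.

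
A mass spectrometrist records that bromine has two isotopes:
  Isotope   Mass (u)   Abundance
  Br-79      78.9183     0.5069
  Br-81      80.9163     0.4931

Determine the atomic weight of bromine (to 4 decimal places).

Ar = Σ fᵢ·mᵢ = 0.5069 × 78.9183 + 0.4931 × 80.9163
= 40.00369 + 39.89983 = 79.90352 u

79.9035 u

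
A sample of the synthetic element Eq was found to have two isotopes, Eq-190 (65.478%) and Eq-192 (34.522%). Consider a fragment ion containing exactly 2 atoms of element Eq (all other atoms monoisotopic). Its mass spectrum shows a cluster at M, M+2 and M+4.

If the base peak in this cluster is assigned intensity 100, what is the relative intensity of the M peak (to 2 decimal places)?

Binomial terms of (0.65478 + 0.34522)^2: M 0.4287, M+2 0.4521, M+4 0.1192 → M+2 is the base peak.
P(M+2) = C(2,1) × 0.65478^1 × 0.34522^1 = 2 × 0.65478 × 0.34522 = 0.452086 (base)
P(M) = C(2,0) × 0.65478^2 × 0.34522^0 = 1 × 0.42873685 × 1.0000 = 0.428737
Relative intensity = 0.428737 / 0.452086 × 100 = 94.84

94.84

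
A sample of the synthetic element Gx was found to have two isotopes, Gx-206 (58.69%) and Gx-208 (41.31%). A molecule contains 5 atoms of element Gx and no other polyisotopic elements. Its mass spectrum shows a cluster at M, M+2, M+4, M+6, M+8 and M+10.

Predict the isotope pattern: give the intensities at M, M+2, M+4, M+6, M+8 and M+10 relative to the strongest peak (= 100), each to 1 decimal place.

20.2 : 71.0 : 100.0 : 70.4 : 24.8 : 3.5

Expanding (0.5869 + 0.4131)^5:
P(M) = 0.5869^5 = 0.069634
P(M+2) = 5 × 0.5869^4 × 0.4131^1 = 0.245065
P(M+4) = 10 × 0.5869^3 × 0.4131^2 = 0.344987
P(M+6) = 10 × 0.5869^2 × 0.4131^3 = 0.242825
P(M+8) = 5 × 0.5869^1 × 0.4131^4 = 0.085458
P(M+10) = 0.4131^5 = 0.012030
The M+4 peak is largest (0.344987); scaling to 100 gives 20.2 : 71.0 : 100.0 : 70.4 : 24.8 : 3.5.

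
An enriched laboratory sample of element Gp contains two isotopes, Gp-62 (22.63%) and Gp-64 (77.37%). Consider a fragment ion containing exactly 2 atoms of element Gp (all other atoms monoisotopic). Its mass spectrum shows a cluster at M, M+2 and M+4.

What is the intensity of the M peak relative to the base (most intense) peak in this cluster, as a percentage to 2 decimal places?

(0.2263 + 0.7737)^2 gives M 0.0512, M+2 0.3502, M+4 0.5986; the largest is M+4.
P(M+4) = C(2,2) × 0.2263^0 × 0.7737^2 = 1 × 1.0000 × 0.59861169 = 0.598612 (base)
P(M) = C(2,0) × 0.2263^2 × 0.7737^0 = 1 × 0.05121169 × 1.0000 = 0.051212
Relative intensity = 0.051212 / 0.598612 × 100 = 8.56

8.56%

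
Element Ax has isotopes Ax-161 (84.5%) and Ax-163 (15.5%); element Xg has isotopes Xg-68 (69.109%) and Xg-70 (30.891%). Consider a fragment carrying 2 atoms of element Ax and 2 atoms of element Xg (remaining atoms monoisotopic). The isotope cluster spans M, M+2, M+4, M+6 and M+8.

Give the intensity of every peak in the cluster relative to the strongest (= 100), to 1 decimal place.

79.3 : 100.0 : 44.5 : 8.2 : 0.5

Element Ax pattern (n=2): 0.714025 : 0.26195 : 0.024025
Element Xg pattern (n=2): 0.47760539 : 0.42696922 : 0.09542539
Convolve the two distributions (both contribute in 2-u steps):
  M: 0.714025×0.47760539 = 0.341022
  M+2: 0.714025×0.42696922 + 0.26195×0.47760539 = 0.429975
  M+4: 0.714025×0.09542539 + 0.26195×0.42696922 + 0.024025×0.47760539 = 0.191455
  M+6: 0.26195×0.09542539 + 0.024025×0.42696922 = 0.035255
  M+8: 0.024025×0.09542539 = 0.002293
Scale to base peak (0.429975) = 100: 79.3 : 100.0 : 44.5 : 8.2 : 0.5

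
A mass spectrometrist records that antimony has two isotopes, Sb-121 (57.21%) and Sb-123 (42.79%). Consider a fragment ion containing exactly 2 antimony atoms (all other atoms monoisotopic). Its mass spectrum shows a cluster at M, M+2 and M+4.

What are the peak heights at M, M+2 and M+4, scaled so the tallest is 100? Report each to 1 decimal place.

Each Sb atom is independently Sb-121 (p = 0.5721) or Sb-123 (q = 0.4279); the cluster is the binomial expansion (p + q)^2.
P(M) = 0.5721^2 = 0.327298
P(M+2) = 2 × 0.5721^1 × 0.4279^1 = 0.489603
P(M+4) = 0.4279^2 = 0.183098
The M+2 peak is largest (0.489603); scaling to 100 gives 66.8 : 100.0 : 37.4.

66.8 : 100.0 : 37.4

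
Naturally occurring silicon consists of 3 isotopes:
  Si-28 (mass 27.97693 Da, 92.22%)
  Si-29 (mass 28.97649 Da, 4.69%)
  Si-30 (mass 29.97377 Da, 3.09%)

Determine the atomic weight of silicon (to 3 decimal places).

28.086 Da

Average mass = Σ (abundance × isotope mass) = 0.9222 × 27.97693 + 0.0469 × 28.97649 + 0.0309 × 29.97377
= 25.800325 + 1.358997 + 0.926189 = 28.085511 Da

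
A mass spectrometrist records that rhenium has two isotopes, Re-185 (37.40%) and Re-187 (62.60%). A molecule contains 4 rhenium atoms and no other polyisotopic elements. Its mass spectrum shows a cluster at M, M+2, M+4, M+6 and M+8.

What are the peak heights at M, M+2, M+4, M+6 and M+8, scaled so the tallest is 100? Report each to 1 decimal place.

Expanding (0.3740 + 0.6260)^4:
P(M) = 0.3740^4 = 0.019565
P(M+2) = 4 × 0.3740^3 × 0.6260^1 = 0.130993
P(M+4) = 6 × 0.3740^2 × 0.6260^2 = 0.328884
P(M+6) = 4 × 0.3740^1 × 0.6260^3 = 0.366990
P(M+8) = 0.6260^4 = 0.153567
The M+6 peak is largest (0.366990); scaling to 100 gives 5.3 : 35.7 : 89.6 : 100.0 : 41.8.

5.3 : 35.7 : 89.6 : 100.0 : 41.8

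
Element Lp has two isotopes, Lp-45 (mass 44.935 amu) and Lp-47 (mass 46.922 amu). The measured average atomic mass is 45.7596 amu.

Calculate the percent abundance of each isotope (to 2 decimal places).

Lp-45: 58.50%, Lp-47: 41.50%

Let x be the fractional abundance of Lp-45; then Lp-47 has abundance 1 − x.
44.935·x + 46.922·(1 − x) = 45.7596
(44.935 − 46.922)·x = 45.7596 − 46.922
x = -1.1624 / -1.987 = 0.58500 → 58.50% Lp-45, 41.50% Lp-47.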